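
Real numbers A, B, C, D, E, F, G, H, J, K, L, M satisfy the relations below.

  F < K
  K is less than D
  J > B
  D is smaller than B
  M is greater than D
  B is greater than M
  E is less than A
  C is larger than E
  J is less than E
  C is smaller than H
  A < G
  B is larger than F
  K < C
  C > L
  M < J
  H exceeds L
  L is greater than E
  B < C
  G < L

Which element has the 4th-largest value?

Chaining the given pairs: F < K < D < M < B < J < E < A < G < L < C < H.
Counting 4 from the largest end gives G.

G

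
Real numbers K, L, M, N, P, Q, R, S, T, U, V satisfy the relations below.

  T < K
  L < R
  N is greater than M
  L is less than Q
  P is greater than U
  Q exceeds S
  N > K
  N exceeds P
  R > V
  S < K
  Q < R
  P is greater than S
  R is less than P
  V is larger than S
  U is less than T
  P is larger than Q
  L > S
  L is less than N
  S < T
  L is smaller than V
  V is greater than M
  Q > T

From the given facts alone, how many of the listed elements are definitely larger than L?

5

The elements the relations force above L are Q, V, R, P, N — no chain reaches any other.
That is 5.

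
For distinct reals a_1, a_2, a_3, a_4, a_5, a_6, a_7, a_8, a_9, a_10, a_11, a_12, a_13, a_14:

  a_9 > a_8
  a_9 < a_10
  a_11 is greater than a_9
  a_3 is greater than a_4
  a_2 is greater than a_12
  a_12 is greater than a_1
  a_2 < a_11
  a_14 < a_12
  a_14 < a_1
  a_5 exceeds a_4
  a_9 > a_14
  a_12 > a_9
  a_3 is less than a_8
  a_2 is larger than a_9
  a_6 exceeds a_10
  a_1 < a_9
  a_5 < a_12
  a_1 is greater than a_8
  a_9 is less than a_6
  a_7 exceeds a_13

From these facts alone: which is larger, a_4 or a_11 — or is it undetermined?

a_11

a_4 < a_3 < a_8 < a_1 < a_9 < a_12 < a_2 < a_11, by transitivity through a_3, a_8, a_1, a_9, a_12, a_2.
So a_11 is larger.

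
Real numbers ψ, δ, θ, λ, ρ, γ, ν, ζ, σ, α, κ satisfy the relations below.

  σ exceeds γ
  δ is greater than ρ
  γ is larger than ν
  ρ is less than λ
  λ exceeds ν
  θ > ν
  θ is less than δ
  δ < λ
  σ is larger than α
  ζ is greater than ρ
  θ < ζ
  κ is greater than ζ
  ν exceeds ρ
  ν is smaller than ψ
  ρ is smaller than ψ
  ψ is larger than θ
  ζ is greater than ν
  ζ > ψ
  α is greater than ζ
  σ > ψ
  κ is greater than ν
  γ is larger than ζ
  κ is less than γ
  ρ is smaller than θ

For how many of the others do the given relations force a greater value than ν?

From ν the given relations immediately reach θ, ψ, ζ, λ, κ, γ.
From those, δ, α, σ — 9 in total.
No other element is forced above ν by the given relations, so the count is 9.

9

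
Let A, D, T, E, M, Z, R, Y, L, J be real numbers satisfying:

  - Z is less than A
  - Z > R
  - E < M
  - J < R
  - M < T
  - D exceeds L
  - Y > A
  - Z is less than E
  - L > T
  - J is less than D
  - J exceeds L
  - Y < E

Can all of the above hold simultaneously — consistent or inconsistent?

inconsistent

Chaining the given relations yields R < Z < A < Y < E < M < T < L < J, so R < J. But one relation states J < R. These cannot both hold.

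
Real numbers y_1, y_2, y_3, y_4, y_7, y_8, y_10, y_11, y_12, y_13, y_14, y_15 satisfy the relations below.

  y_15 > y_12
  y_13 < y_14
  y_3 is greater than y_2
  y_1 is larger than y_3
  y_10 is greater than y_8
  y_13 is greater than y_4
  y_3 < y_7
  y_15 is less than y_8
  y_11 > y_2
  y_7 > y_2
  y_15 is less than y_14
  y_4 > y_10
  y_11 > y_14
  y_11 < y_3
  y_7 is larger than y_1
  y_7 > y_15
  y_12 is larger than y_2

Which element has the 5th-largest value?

y_14

Chaining the given pairs: y_2 < y_12 < y_15 < y_8 < y_10 < y_4 < y_13 < y_14 < y_11 < y_3 < y_1 < y_7.
The 5th largest is y_14.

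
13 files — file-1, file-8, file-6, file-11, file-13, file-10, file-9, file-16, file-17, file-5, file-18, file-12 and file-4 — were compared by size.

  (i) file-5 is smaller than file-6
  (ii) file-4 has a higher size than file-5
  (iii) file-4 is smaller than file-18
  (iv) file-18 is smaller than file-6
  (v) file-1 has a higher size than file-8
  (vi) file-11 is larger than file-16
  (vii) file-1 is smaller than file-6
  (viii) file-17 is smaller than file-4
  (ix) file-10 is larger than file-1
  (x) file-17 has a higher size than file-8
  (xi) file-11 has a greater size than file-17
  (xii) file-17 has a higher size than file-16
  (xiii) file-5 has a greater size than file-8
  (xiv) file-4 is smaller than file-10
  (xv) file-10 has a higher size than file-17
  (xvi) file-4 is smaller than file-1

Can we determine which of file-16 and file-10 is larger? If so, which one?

file-16 < file-17 and file-17 < file-4 give file-16 < file-4.
With file-4 < file-1: file-16 < file-17 < file-4 < file-1.
Then file-1 < file-10 extends the chain to file-10.
So file-10 is larger.

file-10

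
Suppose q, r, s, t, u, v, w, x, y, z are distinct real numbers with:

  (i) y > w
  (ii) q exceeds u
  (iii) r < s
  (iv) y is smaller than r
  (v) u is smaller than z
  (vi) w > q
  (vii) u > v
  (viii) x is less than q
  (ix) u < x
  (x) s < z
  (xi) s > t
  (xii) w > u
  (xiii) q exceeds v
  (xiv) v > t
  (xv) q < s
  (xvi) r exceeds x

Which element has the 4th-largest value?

y

The consecutive relations fix a unique order: t < v < u < x < q < w < y < r < s < z.
The 4th largest is y.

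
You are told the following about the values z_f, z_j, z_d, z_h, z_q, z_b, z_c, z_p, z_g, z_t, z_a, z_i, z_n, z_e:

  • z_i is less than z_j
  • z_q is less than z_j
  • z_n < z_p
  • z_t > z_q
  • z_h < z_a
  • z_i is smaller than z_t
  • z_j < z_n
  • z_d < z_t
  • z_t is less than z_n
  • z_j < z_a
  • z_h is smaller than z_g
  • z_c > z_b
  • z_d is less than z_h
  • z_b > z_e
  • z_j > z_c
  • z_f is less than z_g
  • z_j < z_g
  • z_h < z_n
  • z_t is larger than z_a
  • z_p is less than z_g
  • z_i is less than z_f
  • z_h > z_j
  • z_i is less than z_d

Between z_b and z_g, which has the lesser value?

z_b

z_b < z_c and z_c < z_j give z_b < z_j.
Then z_j < z_h extends the chain to z_h.
Then z_h < z_a extends the chain to z_a.
Then z_a < z_t extends the chain to z_t.
Then z_t < z_n extends the chain to z_n.
Then z_n < z_p extends the chain to z_p.
Then z_p < z_g extends the chain to z_g.
So z_b < z_g; z_b is the smaller of the two.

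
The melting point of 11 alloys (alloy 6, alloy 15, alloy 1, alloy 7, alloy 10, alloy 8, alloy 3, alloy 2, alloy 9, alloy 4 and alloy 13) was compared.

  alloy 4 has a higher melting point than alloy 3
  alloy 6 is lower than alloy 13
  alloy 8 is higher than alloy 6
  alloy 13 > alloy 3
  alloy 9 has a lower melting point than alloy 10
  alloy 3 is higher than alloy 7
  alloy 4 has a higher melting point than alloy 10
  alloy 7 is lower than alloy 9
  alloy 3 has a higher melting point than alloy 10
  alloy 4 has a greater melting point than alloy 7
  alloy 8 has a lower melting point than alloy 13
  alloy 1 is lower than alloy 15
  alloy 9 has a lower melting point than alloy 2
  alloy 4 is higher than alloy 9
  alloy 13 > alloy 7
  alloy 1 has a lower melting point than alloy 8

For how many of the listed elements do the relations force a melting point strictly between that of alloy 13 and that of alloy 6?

1

Chaining upward from alloy 6 reaches: alloy 8.
Chaining downward from alloy 13 reaches: alloy 1, alloy 7, alloy 8, alloy 9, alloy 10, alloy 3.
Strictly between alloy 6 and alloy 13 are those in both lists: alloy 8 — 1 element.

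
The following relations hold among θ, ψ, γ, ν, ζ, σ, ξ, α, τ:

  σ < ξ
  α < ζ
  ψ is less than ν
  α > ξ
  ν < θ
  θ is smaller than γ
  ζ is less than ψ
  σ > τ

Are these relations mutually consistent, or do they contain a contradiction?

Every relation is compatible with τ < σ < ξ < α < ζ < ψ < ν < θ < γ; the set is consistent.

consistent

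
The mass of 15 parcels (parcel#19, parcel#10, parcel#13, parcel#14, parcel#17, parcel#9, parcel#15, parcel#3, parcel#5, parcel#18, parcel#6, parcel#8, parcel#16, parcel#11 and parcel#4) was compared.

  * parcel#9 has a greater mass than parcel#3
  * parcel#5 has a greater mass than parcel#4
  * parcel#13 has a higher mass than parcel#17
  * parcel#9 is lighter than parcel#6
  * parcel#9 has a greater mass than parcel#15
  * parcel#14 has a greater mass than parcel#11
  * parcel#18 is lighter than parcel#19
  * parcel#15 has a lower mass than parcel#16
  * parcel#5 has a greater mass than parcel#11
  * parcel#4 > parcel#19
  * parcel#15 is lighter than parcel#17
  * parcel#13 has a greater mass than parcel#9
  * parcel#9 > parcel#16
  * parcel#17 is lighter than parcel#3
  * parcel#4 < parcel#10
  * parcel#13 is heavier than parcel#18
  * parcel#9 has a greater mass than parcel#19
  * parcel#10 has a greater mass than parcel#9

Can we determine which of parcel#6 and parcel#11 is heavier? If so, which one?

Following every chain through parcel#11: above parcel#11 we get parcel#14, parcel#5.
parcel#6 is not reached, and no chain runs the other way from parcel#6 to parcel#11.
So the given relations leave the order of parcel#11 and parcel#6 undetermined.

undetermined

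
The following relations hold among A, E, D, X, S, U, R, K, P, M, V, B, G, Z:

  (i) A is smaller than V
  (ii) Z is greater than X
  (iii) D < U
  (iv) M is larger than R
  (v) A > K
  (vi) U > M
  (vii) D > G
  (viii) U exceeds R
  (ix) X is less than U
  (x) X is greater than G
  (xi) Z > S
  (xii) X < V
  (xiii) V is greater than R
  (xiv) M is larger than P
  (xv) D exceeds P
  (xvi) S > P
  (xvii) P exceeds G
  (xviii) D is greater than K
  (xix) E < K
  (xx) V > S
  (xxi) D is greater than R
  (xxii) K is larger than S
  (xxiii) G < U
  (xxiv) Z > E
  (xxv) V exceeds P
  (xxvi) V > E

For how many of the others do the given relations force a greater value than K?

4

From K the given relations immediately reach D, A.
From those, U, V — 4 in total.
Nothing else is reachable above K; 4 in all.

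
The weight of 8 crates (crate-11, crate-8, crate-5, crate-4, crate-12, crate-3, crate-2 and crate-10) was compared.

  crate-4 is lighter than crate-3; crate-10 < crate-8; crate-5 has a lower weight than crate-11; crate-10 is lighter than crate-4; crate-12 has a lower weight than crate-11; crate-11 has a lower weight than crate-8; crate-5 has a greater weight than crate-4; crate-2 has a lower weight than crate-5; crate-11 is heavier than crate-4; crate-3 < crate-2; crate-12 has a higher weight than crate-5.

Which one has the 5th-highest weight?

Piecing the relations together gives one ordering: crate-10 < crate-4 < crate-3 < crate-2 < crate-5 < crate-12 < crate-11 < crate-8.
Counting 5 from the largest end gives crate-2.

crate-2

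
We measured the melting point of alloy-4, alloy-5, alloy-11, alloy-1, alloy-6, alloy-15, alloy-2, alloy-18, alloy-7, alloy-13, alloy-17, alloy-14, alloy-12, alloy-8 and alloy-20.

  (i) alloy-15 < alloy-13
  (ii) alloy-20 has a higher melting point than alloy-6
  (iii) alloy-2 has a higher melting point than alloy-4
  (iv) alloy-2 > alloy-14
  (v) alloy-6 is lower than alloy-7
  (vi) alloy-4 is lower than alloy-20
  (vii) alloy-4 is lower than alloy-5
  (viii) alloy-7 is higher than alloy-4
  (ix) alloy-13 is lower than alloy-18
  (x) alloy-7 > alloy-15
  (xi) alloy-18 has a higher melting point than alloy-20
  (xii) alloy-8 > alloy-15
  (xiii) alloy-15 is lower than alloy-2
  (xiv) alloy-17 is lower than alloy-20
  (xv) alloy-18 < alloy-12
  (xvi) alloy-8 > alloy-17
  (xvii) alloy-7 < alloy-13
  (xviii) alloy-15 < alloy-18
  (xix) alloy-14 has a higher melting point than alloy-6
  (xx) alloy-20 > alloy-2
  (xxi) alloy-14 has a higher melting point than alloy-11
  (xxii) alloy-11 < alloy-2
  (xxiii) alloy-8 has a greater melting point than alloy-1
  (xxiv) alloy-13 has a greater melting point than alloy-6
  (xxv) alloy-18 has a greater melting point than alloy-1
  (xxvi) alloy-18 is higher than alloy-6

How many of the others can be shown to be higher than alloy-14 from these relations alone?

4

From alloy-14 the given relations immediately reach alloy-2.
From those, alloy-20 — 2 in total.
From those, alloy-18 — 3 in total.
From those, alloy-12 — 4 in total.
No other element is forced above alloy-14 by the given relations, so the count is 4.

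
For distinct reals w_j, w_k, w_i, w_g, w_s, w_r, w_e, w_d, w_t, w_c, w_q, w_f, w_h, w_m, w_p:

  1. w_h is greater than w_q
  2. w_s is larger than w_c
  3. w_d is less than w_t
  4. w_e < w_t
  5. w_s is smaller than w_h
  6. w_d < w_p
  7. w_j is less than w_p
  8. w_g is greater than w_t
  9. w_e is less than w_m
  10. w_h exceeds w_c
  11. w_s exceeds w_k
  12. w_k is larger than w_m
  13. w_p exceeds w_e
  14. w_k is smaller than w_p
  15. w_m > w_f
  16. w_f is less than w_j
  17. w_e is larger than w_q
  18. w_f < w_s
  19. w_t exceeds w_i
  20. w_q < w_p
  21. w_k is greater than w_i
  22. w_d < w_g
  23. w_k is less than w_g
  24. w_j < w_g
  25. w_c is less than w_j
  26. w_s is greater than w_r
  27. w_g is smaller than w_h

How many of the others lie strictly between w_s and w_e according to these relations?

2

The relations place w_e below w_s. An element lies strictly between them when it is forced above w_e and also forced below w_s.
Above w_e: {w_m, w_k, w_t, w_p, w_g, w_h}. Below w_s: {w_f, w_c, w_i, w_q, w_m, w_k, w_r}.
Intersection: {w_m, w_k} — 2.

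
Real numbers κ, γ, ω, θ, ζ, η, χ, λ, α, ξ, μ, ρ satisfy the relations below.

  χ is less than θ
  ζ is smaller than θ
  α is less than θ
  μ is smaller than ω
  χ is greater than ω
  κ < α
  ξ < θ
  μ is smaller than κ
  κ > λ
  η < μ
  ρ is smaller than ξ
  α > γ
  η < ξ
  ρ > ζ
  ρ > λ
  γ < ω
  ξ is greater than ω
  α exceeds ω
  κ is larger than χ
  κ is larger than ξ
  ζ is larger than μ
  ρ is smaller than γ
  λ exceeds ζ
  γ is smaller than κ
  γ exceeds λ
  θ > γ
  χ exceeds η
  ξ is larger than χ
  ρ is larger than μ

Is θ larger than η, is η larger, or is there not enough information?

η < μ < ζ < λ < ρ < γ < ω < χ < ξ < κ < α < θ, by transitivity through μ, ζ, λ, ρ, γ, ω, χ, ξ, κ, α.
So θ is larger.

θ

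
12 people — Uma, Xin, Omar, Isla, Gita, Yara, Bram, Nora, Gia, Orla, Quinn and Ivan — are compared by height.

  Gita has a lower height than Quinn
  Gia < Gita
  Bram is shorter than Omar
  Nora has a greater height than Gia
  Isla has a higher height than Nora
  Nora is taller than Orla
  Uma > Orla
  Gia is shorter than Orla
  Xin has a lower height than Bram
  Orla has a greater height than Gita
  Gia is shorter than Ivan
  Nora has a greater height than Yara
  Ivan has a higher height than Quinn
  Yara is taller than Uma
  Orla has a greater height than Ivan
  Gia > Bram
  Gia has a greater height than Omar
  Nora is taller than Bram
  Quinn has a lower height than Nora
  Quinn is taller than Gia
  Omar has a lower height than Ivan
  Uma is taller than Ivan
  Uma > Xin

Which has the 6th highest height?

The consecutive relations fix a unique order: Xin < Bram < Omar < Gia < Gita < Quinn < Ivan < Orla < Uma < Yara < Nora < Isla.
The 6th largest is Ivan.

Ivan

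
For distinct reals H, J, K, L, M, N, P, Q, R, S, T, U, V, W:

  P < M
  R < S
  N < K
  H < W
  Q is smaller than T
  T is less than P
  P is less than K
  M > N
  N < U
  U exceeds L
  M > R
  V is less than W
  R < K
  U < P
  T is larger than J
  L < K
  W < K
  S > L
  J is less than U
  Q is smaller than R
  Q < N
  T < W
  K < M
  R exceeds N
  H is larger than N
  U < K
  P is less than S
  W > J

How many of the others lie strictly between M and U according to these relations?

2

The relations place U below M. An element lies strictly between them when it is forced above U and also forced below M.
Above U: {P, K, S}. Below M: {Q, N, L, R, V, J, H, T, P, W, K}.
Intersection: {P, K} — 2.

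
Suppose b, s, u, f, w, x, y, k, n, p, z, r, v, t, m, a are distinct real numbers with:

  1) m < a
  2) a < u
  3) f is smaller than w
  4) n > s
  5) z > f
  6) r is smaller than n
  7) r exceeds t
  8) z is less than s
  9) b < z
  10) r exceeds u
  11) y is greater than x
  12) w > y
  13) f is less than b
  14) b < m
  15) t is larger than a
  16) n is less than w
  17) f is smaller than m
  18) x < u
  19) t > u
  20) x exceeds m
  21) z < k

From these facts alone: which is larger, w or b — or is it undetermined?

Link the given pairs in sequence: b < m; m < a; a < u; u < t; t < r; r < n; n < w.
Chaining these gives b < m < a < u < t < r < n < w.
So w is larger.

w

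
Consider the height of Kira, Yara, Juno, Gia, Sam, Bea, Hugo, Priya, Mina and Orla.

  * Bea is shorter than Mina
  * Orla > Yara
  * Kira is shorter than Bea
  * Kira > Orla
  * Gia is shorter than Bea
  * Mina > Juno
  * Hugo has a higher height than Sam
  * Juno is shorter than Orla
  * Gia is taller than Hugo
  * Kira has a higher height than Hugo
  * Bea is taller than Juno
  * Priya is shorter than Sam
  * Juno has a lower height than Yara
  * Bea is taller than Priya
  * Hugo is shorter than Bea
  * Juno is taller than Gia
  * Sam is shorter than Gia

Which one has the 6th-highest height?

Juno

Chaining the given pairs: Priya < Sam < Hugo < Gia < Juno < Yara < Orla < Kira < Bea < Mina.
Counting 6 from the largest end gives Juno.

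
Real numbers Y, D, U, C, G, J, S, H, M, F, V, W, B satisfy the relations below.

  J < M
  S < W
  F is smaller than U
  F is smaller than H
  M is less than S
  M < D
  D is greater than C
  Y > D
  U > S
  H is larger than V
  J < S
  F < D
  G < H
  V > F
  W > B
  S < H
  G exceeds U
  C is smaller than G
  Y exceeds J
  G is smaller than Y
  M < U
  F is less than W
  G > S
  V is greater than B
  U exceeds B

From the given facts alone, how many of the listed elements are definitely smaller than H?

From H the given relations immediately reach S, F, V, G.
From those, B, J, M, C, U — 9 in total.
Nothing else is reachable below H; 9 in all.

9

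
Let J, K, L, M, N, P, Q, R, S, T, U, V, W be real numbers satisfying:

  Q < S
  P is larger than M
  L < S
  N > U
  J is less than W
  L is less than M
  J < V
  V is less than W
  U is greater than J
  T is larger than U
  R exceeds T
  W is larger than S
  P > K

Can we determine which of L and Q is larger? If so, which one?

Following every chain through Q: above Q we get S, W.
L is not reached, and no chain runs the other way from L to Q.
So the given relations leave the order of Q and L undetermined.

undetermined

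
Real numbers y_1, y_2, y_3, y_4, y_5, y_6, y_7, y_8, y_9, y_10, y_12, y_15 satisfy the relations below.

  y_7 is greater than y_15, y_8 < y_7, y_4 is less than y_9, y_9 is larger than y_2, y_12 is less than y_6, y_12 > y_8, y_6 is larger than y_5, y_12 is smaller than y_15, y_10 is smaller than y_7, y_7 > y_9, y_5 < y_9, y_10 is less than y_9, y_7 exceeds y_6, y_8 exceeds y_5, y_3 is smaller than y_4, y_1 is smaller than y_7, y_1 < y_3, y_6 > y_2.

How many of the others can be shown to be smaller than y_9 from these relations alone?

6

The elements the relations force below y_9 are y_2, y_10, y_1, y_5, y_3, y_4 — no chain reaches any other.
That is 6.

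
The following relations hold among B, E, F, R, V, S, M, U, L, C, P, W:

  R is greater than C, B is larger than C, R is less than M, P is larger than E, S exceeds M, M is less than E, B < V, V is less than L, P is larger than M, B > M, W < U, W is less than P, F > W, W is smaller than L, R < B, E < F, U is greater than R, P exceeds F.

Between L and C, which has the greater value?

L

Chaining the given relations: C < R < M < B < V < L.
So C < L; L is the larger of the two.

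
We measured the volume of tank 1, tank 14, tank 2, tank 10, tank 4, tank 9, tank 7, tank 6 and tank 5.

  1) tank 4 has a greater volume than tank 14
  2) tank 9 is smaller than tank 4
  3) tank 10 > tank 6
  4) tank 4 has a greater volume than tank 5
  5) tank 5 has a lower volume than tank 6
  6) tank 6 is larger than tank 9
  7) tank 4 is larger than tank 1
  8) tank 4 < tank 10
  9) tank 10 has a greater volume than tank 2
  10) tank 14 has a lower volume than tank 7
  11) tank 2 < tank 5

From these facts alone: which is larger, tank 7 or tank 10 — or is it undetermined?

Following every chain through tank 7: below tank 7 we get tank 14.
tank 10 is not reached, and no chain runs the other way from tank 10 to tank 7.
So the given relations leave the order of tank 7 and tank 10 undetermined.

undetermined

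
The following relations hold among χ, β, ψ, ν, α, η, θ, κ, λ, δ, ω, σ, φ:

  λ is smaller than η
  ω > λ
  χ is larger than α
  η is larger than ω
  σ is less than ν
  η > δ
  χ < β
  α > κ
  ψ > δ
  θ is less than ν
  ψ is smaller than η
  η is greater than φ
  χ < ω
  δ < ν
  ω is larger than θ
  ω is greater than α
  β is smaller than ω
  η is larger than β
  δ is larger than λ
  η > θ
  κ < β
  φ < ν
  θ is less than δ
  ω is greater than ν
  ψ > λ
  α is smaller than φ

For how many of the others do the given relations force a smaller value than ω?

Directly below ω: α, θ, χ, λ, β, ν.
One step further: κ, σ, δ, φ (10 so far).
No other element is forced below ω by the given relations, so the count is 10.

10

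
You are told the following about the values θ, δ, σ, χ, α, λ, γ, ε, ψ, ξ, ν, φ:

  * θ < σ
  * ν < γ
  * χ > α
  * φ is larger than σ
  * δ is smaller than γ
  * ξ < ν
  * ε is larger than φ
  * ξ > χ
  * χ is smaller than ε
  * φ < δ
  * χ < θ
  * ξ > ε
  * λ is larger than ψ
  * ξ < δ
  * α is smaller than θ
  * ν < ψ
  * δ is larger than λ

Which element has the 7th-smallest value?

Piecing the relations together gives one ordering: α < χ < θ < σ < φ < ε < ξ < ν < ψ < λ < δ < γ.
Counting 7 from the smallest end gives ξ.

ξ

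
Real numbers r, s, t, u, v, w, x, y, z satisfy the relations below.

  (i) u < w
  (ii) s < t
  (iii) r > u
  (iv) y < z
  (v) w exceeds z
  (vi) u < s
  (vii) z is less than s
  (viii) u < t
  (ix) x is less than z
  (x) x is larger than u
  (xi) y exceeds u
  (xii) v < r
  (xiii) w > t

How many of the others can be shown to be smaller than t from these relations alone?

5

Directly below t: u, s.
One step further: z (3 so far).
One step further: x, y (5 so far).
Nothing else is reachable below t; 5 in all.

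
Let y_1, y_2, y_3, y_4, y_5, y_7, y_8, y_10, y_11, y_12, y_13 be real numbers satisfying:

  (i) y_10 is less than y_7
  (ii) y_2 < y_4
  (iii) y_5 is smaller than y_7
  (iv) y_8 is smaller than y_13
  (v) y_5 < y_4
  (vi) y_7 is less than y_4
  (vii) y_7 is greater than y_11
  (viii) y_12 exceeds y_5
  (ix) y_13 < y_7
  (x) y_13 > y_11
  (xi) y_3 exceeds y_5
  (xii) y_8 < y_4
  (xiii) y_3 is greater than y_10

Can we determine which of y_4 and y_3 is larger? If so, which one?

undetermined

Following every chain through y_3: below y_3 we get y_5, y_10.
y_4 is not reached, and no chain runs the other way from y_4 to y_3.
So the given relations leave the order of y_3 and y_4 undetermined.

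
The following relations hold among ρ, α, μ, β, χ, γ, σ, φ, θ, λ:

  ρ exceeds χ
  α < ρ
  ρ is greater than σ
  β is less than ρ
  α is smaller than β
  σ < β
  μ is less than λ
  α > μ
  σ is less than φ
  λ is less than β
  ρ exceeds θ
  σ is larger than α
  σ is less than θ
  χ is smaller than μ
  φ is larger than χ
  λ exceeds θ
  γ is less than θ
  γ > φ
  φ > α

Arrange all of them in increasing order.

χ < μ < α < σ < φ < γ < θ < λ < β < ρ

The consecutive links are each given: χ < μ; μ < α; α < σ; σ < φ; φ < γ; γ < θ; θ < λ; λ < β; β < ρ.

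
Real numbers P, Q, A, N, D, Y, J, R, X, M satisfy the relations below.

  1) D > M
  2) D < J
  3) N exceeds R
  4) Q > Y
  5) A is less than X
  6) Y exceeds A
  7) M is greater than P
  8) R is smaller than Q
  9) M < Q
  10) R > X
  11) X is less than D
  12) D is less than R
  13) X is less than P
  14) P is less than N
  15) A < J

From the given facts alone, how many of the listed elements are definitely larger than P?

6

From P the given relations immediately reach M, N.
From those, D, Q — 4 in total.
From those, R, J — 6 in total.
No other element is forced above P by the given relations, so the count is 6.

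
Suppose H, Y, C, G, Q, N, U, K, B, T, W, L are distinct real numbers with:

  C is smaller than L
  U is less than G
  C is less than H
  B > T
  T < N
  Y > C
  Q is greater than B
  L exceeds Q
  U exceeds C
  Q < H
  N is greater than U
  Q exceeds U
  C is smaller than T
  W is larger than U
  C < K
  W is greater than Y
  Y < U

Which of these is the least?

Y is not least since C < Y; K is not least since C < K; T is not least since C < T; B is not least since T < B; U is not least since Y < U; Q is not least since B < Q; N is not least since T < N; L is not least since Q < L; W is not least since U < W; H is not least since C < H; G is not least since U < G.
Only C has nothing below it, so C is the least.

C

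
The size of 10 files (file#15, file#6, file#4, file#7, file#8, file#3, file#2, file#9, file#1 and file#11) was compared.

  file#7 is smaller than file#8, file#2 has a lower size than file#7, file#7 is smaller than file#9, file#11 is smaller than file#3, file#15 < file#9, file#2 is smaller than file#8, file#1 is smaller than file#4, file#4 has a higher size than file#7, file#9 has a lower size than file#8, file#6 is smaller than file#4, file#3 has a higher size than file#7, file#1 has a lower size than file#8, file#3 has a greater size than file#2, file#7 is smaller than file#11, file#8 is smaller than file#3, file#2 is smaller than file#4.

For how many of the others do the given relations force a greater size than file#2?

The elements the relations force above file#2 are file#7, file#4, file#9, file#11, file#8, file#3 — no chain reaches any other.
That is 6.

6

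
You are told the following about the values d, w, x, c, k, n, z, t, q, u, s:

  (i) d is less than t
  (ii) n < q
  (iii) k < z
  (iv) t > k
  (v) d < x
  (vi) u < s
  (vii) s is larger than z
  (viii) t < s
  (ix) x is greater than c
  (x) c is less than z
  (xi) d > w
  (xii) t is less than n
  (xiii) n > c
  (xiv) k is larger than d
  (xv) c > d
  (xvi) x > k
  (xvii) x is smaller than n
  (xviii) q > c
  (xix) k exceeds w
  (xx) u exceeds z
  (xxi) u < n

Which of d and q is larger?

q

Chaining the given relations: d < k < z < u < n < q.
So d < q; q is the larger of the two.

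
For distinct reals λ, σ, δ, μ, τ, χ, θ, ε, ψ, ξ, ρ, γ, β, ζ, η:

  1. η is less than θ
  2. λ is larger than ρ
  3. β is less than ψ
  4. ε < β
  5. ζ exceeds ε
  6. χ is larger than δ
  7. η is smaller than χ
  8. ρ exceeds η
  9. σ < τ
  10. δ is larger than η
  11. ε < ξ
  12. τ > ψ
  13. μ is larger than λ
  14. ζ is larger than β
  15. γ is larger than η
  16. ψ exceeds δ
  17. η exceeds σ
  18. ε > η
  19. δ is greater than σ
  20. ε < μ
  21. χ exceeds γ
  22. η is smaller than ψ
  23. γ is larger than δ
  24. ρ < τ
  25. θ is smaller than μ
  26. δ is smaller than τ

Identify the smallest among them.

σ

η is not least since σ < η; δ is not least since σ < δ; ε is not least since η < ε; β is not least since ε < β; ζ is not least since β < ζ; ρ is not least since η < ρ; λ is not least since ρ < λ; γ is not least since δ < γ; χ is not least since γ < χ; θ is not least since η < θ; ξ is not least since ε < ξ; ψ is not least since β < ψ; τ is not least since ψ < τ; μ is not least since θ < μ.
Only σ has nothing below it, so σ is the smallest.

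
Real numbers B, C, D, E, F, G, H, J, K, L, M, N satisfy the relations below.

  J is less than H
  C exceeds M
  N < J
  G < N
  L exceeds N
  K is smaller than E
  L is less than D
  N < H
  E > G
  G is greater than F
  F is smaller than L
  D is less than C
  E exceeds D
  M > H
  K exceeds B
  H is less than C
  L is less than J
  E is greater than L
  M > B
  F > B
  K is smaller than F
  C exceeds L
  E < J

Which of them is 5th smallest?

Chaining the given pairs: B < K < F < G < N < L < D < E < J < H < M < C.
Counting 5 from the smallest end gives N.

N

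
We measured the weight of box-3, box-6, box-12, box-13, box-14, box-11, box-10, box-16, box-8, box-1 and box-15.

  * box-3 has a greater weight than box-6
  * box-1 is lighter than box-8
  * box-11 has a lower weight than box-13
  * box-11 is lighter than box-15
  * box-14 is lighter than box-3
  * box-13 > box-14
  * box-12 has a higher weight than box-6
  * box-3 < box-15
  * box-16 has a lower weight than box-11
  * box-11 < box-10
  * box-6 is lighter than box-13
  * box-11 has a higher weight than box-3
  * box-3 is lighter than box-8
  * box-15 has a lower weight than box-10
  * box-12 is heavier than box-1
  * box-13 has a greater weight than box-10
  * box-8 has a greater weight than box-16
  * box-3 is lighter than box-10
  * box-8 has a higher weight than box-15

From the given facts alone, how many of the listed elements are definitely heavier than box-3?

5

The elements the relations force above box-3 are box-11, box-15, box-10, box-13, box-8 — no chain reaches any other.
That is 5.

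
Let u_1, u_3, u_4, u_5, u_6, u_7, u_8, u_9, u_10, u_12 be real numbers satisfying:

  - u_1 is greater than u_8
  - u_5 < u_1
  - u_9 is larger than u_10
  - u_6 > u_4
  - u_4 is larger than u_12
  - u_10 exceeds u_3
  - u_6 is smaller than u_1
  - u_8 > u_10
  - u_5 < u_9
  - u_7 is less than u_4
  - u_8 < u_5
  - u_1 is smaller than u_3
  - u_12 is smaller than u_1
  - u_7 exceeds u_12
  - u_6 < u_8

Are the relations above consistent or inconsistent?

Chaining the given relations yields u_8 < u_5 < u_1 < u_3 < u_10, so u_8 < u_10. But one relation states u_10 < u_8. These cannot both hold.

inconsistent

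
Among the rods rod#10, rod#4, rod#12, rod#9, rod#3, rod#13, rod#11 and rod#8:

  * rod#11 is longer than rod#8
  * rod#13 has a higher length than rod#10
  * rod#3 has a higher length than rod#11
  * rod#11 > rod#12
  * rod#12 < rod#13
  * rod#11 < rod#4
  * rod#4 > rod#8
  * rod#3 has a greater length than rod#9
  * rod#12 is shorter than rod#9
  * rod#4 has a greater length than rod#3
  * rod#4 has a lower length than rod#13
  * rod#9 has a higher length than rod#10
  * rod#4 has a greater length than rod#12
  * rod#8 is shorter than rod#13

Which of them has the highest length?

rod#13

Chaining downward from rod#13: directly below it, rod#8, rod#10, rod#12, rod#4; then rod#11, rod#3; then rod#9.
That covers every other element, and nothing is given above rod#13, so rod#13 is the highest length.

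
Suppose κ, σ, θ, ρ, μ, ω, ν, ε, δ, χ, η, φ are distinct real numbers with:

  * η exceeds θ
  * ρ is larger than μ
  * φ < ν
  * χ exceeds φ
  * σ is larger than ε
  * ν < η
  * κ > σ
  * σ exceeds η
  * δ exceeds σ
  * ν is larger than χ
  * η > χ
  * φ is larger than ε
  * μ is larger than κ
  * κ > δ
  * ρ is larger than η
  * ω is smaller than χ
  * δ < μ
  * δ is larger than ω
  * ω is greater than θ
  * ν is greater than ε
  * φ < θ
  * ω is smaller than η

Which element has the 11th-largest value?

Chaining the given pairs: ε < φ < θ < ω < χ < ν < η < σ < δ < κ < μ < ρ.
The 11th largest is φ.

φ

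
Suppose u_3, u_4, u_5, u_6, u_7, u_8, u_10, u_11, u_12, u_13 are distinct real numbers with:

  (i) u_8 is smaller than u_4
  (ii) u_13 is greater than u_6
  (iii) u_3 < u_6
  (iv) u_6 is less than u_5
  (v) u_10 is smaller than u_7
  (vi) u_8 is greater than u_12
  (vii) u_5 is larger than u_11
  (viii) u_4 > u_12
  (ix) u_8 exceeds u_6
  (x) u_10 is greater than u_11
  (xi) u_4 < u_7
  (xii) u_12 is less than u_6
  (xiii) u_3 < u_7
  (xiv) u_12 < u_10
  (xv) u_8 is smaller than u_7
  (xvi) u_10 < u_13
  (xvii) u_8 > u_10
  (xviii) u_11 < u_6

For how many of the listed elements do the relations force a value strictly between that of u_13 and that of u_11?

2

The relations place u_11 below u_13. An element lies strictly between them when it is forced above u_11 and also forced below u_13.
Above u_11: {u_10, u_6, u_8, u_4, u_5, u_7}. Below u_13: {u_3, u_12, u_10, u_6}.
Intersection: {u_10, u_6} — 2.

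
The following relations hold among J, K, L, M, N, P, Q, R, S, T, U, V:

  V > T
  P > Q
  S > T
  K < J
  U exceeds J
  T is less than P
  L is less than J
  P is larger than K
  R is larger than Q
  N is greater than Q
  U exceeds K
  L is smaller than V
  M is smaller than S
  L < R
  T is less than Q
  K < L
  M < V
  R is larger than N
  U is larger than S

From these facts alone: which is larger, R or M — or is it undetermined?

undetermined

Following every chain through M: above M we get S, V, U.
R is not reached, and no chain runs the other way from R to M.
So the given relations leave the order of M and R undetermined.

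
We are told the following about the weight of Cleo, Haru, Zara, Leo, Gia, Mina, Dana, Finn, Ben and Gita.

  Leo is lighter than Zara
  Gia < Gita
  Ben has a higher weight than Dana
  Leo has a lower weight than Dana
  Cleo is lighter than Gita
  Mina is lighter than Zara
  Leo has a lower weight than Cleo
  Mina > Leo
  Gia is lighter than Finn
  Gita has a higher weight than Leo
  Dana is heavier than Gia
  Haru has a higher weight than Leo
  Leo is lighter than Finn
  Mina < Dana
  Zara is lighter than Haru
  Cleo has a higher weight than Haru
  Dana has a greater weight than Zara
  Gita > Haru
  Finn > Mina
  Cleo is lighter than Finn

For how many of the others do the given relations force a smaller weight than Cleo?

Directly below Cleo: Leo, Haru.
One step further: Zara (3 so far).
One step further: Mina (4 so far).
Nothing else is reachable below Cleo; 4 in all.

4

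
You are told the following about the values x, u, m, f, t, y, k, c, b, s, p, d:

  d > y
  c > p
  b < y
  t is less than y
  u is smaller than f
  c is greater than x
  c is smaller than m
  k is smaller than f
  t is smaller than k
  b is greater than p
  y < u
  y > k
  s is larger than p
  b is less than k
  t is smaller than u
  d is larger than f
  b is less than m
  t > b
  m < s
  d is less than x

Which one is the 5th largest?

d

Chaining the given pairs: p < b < t < k < y < u < f < d < x < c < m < s.
The 5th largest is d.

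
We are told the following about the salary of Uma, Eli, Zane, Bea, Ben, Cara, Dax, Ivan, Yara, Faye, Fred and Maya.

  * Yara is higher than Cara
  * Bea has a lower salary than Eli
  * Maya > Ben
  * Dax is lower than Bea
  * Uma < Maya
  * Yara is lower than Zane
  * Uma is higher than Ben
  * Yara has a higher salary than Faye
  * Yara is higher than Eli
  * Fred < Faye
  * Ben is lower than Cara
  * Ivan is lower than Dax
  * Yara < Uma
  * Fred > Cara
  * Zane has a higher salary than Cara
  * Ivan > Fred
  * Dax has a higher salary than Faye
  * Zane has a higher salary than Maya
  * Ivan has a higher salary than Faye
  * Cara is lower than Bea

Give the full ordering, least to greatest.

Ben < Cara < Fred < Faye < Ivan < Dax < Bea < Eli < Yara < Uma < Maya < Zane

Each adjacent pair is fixed by a given relation: Ben < Cara; Cara < Fred; Fred < Faye; Faye < Ivan; Ivan < Dax; Dax < Bea; Bea < Eli; Eli < Yara; Yara < Uma; Uma < Maya; Maya < Zane. Chaining them end to end gives the full order.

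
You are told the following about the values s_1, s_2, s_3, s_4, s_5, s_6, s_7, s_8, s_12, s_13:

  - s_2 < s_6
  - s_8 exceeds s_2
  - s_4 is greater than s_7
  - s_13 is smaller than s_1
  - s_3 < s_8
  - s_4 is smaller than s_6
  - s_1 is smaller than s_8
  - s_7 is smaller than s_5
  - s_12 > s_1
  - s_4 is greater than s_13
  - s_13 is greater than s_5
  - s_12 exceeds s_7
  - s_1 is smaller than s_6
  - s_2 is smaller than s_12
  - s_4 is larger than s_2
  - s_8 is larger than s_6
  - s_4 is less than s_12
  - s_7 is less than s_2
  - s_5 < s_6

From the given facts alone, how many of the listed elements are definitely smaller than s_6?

From s_6 the given relations immediately reach s_5, s_2, s_1, s_4.
From those, s_7, s_13 — 6 in total.
Nothing else is reachable below s_6; 6 in all.

6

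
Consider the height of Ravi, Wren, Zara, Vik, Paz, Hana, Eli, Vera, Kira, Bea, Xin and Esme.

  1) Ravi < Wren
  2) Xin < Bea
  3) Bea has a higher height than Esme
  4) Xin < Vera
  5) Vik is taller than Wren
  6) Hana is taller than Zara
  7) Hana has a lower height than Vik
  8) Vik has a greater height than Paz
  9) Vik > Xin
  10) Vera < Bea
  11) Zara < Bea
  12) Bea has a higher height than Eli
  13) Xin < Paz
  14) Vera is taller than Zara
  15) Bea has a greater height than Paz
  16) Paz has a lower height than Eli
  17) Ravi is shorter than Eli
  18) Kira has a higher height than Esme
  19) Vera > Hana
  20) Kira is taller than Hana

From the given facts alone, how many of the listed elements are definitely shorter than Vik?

The elements the relations force below Vik are Zara, Ravi, Xin, Hana, Paz, Wren — no chain reaches any other.
That is 6.

6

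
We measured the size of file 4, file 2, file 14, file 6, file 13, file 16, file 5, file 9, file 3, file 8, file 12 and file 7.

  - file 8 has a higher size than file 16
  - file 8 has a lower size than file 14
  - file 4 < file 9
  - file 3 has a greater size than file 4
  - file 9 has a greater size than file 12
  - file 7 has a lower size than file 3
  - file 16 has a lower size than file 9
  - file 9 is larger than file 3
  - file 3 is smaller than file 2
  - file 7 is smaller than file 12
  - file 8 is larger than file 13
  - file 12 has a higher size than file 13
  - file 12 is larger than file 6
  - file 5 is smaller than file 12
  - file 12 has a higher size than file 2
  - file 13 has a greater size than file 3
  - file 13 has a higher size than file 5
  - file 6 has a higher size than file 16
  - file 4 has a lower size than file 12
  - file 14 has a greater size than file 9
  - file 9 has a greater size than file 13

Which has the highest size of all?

file 14

file 7 is not greatest since file 7 < file 12; file 4 is not greatest since file 4 < file 9; file 5 is not greatest since file 5 < file 12; file 16 is not greatest since file 16 < file 8; file 3 is not greatest since file 3 < file 9; file 6 is not greatest since file 6 < file 12; file 2 is not greatest since file 2 < file 12; file 13 is not greatest since file 13 < file 8; file 12 is not greatest since file 12 < file 9; file 9 is not greatest since file 9 < file 14; file 8 is not greatest since file 8 < file 14.
Only file 14 has nothing above it, so file 14 is the highest size.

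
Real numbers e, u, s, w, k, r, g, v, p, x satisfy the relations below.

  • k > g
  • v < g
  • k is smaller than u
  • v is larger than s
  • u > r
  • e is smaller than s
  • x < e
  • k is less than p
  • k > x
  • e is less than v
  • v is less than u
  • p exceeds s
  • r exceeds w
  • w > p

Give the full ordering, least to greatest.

x < e < s < v < g < k < p < w < r < u

Nothing is placed below x, so it is least; from there x < e; e < s; s < v; v < g; g < k; k < p; p < w; w < r; r < u, each given directly.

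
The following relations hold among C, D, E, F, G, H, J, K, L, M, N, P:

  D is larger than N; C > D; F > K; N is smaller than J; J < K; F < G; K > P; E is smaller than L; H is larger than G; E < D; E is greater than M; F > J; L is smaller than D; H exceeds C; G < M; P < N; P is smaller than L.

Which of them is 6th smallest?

G

Piecing the relations together gives one ordering: P < N < J < K < F < G < M < E < L < D < C < H.
The 6th smallest is G.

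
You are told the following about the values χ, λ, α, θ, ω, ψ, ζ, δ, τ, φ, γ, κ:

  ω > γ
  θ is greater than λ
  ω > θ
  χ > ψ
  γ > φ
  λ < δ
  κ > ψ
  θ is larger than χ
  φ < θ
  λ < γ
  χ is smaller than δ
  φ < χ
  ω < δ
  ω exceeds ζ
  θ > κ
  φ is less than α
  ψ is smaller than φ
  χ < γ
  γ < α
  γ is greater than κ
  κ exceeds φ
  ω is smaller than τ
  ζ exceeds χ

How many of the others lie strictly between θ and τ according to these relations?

1

The relations place θ below τ. An element lies strictly between them when it is forced above θ and also forced below τ.
Above θ: {ω, δ}. Below τ: {ψ, φ, κ, χ, λ, ζ, γ, ω}.
Intersection: {ω} — 1.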